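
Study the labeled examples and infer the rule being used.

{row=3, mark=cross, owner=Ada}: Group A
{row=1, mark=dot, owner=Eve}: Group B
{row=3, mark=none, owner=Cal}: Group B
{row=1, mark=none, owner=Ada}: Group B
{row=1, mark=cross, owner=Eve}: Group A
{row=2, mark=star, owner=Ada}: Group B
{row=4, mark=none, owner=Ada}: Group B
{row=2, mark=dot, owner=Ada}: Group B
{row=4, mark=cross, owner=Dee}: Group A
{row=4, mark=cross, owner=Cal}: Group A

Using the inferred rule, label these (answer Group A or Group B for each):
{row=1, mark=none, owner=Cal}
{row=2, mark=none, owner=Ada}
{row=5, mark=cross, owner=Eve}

The pattern is that an item is 'Group A' exactly when: mark is cross.
{row=1, mark=none, owner=Cal} — mark is none, hence Group B. {row=2, mark=none, owner=Ada} — mark is none, hence Group B. {row=5, mark=cross, owner=Eve} — mark is cross, hence Group A.

Group B, Group B, Group A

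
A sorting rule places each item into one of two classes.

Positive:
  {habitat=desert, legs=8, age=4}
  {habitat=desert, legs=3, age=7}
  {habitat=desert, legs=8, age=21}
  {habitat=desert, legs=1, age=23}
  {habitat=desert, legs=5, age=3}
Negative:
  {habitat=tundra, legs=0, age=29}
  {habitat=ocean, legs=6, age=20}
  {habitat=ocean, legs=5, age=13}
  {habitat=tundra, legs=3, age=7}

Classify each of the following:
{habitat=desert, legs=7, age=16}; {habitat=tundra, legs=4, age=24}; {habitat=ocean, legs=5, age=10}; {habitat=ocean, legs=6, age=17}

The pattern is that an item is 'Positive' exactly when: habitat is desert.
{habitat=desert, legs=7, age=16}: Positive (habitat is desert). {habitat=tundra, legs=4, age=24}: Negative (habitat is tundra). {habitat=ocean, legs=5, age=10}: Negative (habitat is ocean). {habitat=ocean, legs=6, age=17}: Negative (habitat is ocean).

Positive, Negative, Negative, Negative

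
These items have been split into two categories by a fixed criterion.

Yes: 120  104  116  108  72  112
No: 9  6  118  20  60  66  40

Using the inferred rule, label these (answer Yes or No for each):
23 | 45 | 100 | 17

No, No, Yes, No

A rule that fits every label: multiple of 4 AND at least 66 — true of each 'Yes' example, false of each 'No' one.
23: 23 = 4·5 + 3, 23 < 66 — does not pass, so No. 45: 45 = 4·11 + 1, 45 < 66 — does not pass, so No. 100: 100 = 4·25, 100 ≥ 66 — passes, so Yes. 17: 17 = 4·4 + 1, 17 < 66 — does not pass, so No.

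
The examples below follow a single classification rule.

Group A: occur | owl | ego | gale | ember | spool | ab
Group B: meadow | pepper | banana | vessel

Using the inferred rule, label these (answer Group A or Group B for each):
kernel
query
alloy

The classifier is using: length ≤ 5.
kernel: length 6 — fails this test, so Group B.
query: length 5 — meets the rule, so Group A.
alloy: length 5 — meets the rule, so Group A.

Group B, Group A, Group A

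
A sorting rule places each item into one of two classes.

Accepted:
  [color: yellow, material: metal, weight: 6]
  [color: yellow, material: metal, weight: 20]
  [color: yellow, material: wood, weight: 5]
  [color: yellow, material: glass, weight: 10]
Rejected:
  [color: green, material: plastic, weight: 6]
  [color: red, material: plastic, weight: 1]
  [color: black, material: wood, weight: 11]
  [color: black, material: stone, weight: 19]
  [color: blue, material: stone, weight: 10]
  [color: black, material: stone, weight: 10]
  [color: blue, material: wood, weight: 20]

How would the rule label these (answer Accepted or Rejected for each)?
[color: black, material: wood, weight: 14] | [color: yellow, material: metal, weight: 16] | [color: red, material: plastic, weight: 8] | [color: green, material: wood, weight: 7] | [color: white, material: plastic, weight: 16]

Rejected, Accepted, Rejected, Rejected, Rejected

One predicate separates the groups cleanly: color is yellow.
[color: black, material: wood, weight: 14] — color is black, hence Rejected. [color: yellow, material: metal, weight: 16] — color is yellow, hence Accepted. [color: red, material: plastic, weight: 8] — color is red, hence Rejected. [color: green, material: wood, weight: 7] — color is green, hence Rejected. [color: white, material: plastic, weight: 16] — color is white, hence Rejected.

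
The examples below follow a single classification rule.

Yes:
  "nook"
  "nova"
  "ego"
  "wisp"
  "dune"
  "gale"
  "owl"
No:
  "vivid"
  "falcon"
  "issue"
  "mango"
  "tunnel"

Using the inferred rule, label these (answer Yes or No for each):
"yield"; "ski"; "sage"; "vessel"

All 'Yes' examples share one property — length ≤ 4 — and every 'No' example lacks it.

No, Yes, Yes, No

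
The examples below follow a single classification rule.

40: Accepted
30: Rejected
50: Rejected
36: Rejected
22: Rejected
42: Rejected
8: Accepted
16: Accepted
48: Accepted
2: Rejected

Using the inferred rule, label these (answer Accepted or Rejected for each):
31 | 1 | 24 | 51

Rejected, Rejected, Accepted, Rejected

The classifier is using: multiple of 8.
31: Rejected (31 = 8·3 + 7).
1: Rejected (1 = 8·0 + 1).
24: Accepted (24 = 8·3).
51: Rejected (51 = 8·6 + 3).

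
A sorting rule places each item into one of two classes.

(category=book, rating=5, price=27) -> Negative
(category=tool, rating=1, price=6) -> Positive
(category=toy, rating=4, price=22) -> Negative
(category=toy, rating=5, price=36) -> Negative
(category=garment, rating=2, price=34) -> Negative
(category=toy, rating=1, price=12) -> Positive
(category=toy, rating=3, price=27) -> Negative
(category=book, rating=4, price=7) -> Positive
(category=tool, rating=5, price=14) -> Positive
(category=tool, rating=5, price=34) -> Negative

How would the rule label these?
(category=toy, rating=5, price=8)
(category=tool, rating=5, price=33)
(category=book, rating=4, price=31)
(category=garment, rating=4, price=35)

Positive, Negative, Negative, Negative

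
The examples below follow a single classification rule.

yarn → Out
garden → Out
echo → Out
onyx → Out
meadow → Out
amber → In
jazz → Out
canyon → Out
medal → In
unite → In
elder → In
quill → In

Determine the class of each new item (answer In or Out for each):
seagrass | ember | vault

The pattern is that an item is 'In' exactly when: odd length.

Out, In, In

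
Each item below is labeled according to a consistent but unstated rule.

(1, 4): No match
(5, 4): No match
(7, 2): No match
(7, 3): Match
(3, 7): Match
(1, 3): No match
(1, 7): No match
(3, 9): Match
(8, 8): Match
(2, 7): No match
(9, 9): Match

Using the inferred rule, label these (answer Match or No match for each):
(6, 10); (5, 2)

The distinguishing property — sum ≥ 10 — holds for all the 'Match' cases and none of the 'No match' cases.
(6, 10): 6+10 = 16, qualifies → Match. (5, 2): 5+2 = 7, does not pass → No match.

Match, No match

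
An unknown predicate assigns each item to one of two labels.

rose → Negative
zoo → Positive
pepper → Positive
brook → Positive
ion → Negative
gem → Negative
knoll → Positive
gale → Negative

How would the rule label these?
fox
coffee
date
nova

Negative, Positive, Negative, Negative

The rule appears to be: has a double letter.
fox: no doubled letter — fails this test, so Negative.
coffee: 'ff' doubled — passes, so Positive.
date: no doubled letter — fails this test, so Negative.
nova: no doubled letter — fails this test, so Negative.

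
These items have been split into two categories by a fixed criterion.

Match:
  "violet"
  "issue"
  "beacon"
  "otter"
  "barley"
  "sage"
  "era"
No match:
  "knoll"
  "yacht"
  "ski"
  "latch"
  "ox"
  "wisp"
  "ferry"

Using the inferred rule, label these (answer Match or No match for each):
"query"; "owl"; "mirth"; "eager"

Match, No match, No match, Match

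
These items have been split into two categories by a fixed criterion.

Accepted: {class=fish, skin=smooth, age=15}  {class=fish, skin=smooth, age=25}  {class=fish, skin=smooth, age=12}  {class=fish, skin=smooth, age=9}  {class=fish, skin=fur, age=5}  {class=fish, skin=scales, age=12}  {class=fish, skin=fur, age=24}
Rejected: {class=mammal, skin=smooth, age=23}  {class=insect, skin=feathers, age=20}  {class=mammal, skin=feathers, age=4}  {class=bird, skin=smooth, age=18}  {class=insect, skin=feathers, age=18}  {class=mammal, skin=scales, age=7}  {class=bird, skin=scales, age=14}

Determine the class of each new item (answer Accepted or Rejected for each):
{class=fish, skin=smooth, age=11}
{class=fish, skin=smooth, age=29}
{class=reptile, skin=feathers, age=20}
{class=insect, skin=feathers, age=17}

Every 'Accepted' example satisfies: class is fish. None of the 'Rejected' examples do.
{class=fish, skin=smooth, age=11}: Accepted (class is fish). {class=fish, skin=smooth, age=29}: Accepted (class is fish). {class=reptile, skin=feathers, age=20}: Rejected (class is reptile). {class=insect, skin=feathers, age=17}: Rejected (class is insect).

Accepted, Accepted, Rejected, Rejected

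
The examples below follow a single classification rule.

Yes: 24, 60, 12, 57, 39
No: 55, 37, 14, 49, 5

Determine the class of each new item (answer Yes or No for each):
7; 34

The simplest hypothesis consistent with all the labels is: multiple of 3.

No, No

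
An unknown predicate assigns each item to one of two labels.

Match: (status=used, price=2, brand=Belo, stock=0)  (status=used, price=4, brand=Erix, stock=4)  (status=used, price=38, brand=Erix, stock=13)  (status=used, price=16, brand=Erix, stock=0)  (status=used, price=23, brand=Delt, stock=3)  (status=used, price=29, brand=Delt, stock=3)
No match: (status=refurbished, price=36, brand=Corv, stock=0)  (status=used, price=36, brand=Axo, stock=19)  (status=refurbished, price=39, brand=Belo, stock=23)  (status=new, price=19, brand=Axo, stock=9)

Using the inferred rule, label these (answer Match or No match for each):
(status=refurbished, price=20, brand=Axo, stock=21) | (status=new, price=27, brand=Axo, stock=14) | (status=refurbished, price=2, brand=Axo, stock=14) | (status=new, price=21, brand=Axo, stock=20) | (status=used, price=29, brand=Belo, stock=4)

No match, No match, No match, No match, Match

The rule appears to be: status is used AND stock ≤ 13.
(status=refurbished, price=20, brand=Axo, stock=21) — status is refurbished, stock = 21, hence No match. (status=new, price=27, brand=Axo, stock=14) — status is new, stock = 14, hence No match. (status=refurbished, price=2, brand=Axo, stock=14) — status is refurbished, stock = 14, hence No match. (status=new, price=21, brand=Axo, stock=20) — status is new, stock = 20, hence No match. (status=used, price=29, brand=Belo, stock=4) — status is used, stock = 4, hence Match.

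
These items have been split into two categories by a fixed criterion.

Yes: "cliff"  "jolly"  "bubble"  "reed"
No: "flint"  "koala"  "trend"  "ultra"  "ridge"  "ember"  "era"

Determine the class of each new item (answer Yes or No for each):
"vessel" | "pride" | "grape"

Yes, No, No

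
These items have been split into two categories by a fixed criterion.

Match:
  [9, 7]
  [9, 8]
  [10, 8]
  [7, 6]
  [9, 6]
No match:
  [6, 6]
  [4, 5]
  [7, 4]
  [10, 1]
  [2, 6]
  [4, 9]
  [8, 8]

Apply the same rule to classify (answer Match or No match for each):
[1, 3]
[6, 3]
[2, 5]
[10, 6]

No match, No match, No match, Match

Every 'Match' example satisfies: first > second AND sum ≥ 12. None of the 'No match' examples do.
No match: [1, 3], since 1 < 3, 1+3 = 4. No match: [6, 3], since 6 > 3, 6+3 = 9. No match: [2, 5], since 2 < 5, 2+5 = 7. Match: [10, 6], since 10 > 6, 10+6 = 16.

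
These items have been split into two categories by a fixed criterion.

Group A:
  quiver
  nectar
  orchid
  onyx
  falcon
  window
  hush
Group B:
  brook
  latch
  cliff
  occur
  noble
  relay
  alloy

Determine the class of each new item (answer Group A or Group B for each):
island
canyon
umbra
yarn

Checking candidate rules against both groups, what survives is: even length.
island: length 6 — satisfies this, so Group A. canyon: length 6 — satisfies this, so Group A. umbra: length 5 — doesn't match, so Group B. yarn: length 4 — satisfies this, so Group A.

Group A, Group A, Group B, Group A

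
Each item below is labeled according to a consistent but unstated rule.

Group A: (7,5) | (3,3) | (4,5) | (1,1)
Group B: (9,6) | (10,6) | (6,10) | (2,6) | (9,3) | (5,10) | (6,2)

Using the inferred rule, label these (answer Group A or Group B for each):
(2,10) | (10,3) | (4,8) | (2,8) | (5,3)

Group B, Group B, Group B, Group B, Group A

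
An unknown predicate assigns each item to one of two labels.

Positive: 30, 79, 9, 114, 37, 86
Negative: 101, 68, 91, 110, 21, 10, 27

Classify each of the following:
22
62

Negative, Negative

The pattern is that an item is 'Positive' exactly when: ≡ 2 (mod 7).
22: 22 mod 7 = 1, fails the rule → Negative.
62: 62 mod 7 = 6, fails the rule → Negative.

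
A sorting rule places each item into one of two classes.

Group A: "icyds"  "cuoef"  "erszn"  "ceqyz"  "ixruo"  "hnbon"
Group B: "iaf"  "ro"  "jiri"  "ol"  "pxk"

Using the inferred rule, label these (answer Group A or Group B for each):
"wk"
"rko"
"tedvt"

Group B, Group B, Group A

Rule: length 5. This holds for each 'Group A' example and fails for each 'Group B' one.
"wk" — length 2, hence Group B. "rko" — length 3, hence Group B. "tedvt" — length 5, hence Group A.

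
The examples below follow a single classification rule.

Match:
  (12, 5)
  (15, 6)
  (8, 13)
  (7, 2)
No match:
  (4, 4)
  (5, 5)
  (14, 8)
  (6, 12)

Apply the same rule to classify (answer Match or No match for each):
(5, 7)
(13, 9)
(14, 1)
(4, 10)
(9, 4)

No match, No match, Match, No match, Match

Every 'Match' example satisfies: sum is odd. None of the 'No match' examples do.
No match: (5, 7), since 5+7 = 12.
No match: (13, 9), since 13+9 = 22.
Match: (14, 1), since 14+1 = 15.
No match: (4, 10), since 4+10 = 14.
Match: (9, 4), since 9+4 = 13.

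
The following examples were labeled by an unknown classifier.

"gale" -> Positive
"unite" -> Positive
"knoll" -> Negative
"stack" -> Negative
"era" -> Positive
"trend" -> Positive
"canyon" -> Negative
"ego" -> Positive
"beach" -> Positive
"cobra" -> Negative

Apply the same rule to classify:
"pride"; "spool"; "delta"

All 'Positive' examples share one property — contains 'e' — and every 'Negative' example lacks it.
Positive: "pride", since has 'e'. Negative: "spool", since no 'e'. Positive: "delta", since has 'e'.

Positive, Negative, Positive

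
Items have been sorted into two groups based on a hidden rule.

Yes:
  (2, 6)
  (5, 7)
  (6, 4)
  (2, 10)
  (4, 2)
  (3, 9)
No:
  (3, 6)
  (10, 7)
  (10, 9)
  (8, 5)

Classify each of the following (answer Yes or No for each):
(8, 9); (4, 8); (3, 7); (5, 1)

Rule: sum is even. This holds for each 'Yes' example and fails for each 'No' one.
(8, 9): 8+9 = 17, does not satisfy this → No.
(4, 8): 4+8 = 12, qualifies → Yes.
(3, 7): 3+7 = 10, qualifies → Yes.
(5, 1): 5+1 = 6, qualifies → Yes.

No, Yes, Yes, Yes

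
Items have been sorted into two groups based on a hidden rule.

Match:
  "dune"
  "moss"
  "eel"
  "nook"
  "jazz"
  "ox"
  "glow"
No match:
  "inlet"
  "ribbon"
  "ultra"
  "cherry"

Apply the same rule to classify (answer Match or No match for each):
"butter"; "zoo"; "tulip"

No match, Match, No match

The distinguishing property — length ≤ 4 — holds for all the 'Match' cases and none of the 'No match' cases.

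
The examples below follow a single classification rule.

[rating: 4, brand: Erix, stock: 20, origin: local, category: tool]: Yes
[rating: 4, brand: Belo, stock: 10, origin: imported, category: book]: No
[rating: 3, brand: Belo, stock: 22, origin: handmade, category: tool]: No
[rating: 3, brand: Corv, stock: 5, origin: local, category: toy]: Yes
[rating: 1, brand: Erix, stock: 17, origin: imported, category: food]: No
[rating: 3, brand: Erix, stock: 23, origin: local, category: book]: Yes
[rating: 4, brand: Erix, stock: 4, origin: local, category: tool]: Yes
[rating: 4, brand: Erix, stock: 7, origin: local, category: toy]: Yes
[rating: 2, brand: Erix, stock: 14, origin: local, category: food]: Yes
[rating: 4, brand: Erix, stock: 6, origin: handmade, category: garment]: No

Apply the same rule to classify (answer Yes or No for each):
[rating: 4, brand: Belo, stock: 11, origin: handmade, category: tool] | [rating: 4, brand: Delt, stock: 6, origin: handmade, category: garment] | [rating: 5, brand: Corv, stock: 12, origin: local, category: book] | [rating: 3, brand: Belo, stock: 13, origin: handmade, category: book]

No, No, Yes, No

Looking at the examples, the only property every 'Yes' case has and every 'No' case lacks is: origin is local.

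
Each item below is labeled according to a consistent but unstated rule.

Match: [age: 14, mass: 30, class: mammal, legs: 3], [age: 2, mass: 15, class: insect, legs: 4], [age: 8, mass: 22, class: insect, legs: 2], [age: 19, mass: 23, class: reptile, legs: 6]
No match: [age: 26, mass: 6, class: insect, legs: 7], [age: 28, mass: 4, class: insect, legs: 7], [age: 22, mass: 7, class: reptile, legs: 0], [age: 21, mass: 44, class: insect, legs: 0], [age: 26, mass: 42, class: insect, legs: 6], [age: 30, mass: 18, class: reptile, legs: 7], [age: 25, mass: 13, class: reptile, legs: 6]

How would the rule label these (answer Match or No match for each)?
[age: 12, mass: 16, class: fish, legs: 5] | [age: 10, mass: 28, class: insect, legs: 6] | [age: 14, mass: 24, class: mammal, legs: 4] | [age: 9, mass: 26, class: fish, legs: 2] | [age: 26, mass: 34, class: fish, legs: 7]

The rule appears to be: age ≤ 19.

Match, Match, Match, Match, No match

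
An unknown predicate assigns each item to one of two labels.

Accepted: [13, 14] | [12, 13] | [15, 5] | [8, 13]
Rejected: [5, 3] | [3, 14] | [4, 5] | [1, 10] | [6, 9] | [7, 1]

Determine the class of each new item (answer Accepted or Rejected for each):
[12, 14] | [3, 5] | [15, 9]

Accepted, Rejected, Accepted

All 'Accepted' examples share one property — sum ≥ 20 — and every 'Rejected' example lacks it.
[12, 14]: Accepted (12+14 = 26).
[3, 5]: Rejected (3+5 = 8).
[15, 9]: Accepted (15+9 = 24).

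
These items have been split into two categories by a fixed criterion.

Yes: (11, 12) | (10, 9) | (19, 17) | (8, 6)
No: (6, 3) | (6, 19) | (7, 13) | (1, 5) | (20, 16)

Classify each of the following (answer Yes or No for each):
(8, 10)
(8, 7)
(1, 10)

Yes, Yes, No

One predicate separates the groups cleanly: |first − second| ≤ 2.
Yes: (8, 10), since |8−10| = 2. Yes: (8, 7), since |8−7| = 1. No: (1, 10), since |1−10| = 9.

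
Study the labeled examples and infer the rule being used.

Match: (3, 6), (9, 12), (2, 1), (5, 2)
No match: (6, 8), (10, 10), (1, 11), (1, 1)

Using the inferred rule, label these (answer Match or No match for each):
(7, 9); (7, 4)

No match, Match

The classifier is using: sum is odd.
(7, 9): 7+9 = 16 — does not pass, so No match.
(7, 4): 7+4 = 11 — satisfies this, so Match.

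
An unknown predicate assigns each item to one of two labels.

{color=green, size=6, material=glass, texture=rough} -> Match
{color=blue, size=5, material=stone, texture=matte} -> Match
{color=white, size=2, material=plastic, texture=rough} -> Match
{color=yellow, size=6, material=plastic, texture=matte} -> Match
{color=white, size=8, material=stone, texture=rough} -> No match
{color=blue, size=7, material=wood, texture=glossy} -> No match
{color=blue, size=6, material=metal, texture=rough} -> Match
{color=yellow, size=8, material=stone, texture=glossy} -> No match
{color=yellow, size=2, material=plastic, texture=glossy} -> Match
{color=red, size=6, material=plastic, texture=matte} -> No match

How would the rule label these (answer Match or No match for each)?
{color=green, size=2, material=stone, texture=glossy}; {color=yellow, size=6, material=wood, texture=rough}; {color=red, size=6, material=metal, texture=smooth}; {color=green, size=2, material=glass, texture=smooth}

The simplest hypothesis consistent with all the labels is: color is not red AND size ≤ 6.
{color=green, size=2, material=stone, texture=glossy}: color is green, size = 2 — satisfies this, so Match. {color=yellow, size=6, material=wood, texture=rough}: color is yellow, size = 6 — satisfies this, so Match. {color=red, size=6, material=metal, texture=smooth}: color is red, size = 6 — does not satisfy this, so No match. {color=green, size=2, material=glass, texture=smooth}: color is green, size = 2 — satisfies this, so Match.

Match, Match, No match, Match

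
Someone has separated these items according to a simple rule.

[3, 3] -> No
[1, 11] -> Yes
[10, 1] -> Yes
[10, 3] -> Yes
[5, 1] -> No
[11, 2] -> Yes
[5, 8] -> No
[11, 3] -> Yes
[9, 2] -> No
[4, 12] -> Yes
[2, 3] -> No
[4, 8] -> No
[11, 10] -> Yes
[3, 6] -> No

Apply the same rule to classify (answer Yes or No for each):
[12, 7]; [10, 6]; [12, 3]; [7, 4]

A rule that fits every label: max ≥ 10 — true of each 'Yes' example, false of each 'No' one.

Yes, Yes, Yes, No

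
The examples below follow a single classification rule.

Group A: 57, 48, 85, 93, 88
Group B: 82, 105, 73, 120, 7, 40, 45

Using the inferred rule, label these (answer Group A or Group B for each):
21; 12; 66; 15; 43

Rule: digit sum ≥ 11. This holds for each 'Group A' example and fails for each 'Group B' one.
21: digit sum 2+1 = 3, lacks this property → Group B. 12: digit sum 1+2 = 3, lacks this property → Group B. 66: digit sum 6+6 = 12, satisfies this → Group A. 15: digit sum 1+5 = 6, lacks this property → Group B. 43: digit sum 4+3 = 7, lacks this property → Group B.

Group B, Group B, Group A, Group B, Group B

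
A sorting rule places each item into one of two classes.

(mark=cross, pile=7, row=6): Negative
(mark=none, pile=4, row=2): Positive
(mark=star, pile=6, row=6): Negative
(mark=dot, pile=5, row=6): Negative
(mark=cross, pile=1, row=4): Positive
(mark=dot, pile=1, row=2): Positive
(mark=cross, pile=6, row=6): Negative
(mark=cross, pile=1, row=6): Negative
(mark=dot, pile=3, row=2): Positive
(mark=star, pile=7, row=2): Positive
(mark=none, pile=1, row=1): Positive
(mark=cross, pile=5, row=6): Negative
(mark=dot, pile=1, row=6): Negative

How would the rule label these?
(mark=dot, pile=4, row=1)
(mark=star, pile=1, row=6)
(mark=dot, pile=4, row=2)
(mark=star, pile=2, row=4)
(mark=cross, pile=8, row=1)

Positive, Negative, Positive, Positive, Positive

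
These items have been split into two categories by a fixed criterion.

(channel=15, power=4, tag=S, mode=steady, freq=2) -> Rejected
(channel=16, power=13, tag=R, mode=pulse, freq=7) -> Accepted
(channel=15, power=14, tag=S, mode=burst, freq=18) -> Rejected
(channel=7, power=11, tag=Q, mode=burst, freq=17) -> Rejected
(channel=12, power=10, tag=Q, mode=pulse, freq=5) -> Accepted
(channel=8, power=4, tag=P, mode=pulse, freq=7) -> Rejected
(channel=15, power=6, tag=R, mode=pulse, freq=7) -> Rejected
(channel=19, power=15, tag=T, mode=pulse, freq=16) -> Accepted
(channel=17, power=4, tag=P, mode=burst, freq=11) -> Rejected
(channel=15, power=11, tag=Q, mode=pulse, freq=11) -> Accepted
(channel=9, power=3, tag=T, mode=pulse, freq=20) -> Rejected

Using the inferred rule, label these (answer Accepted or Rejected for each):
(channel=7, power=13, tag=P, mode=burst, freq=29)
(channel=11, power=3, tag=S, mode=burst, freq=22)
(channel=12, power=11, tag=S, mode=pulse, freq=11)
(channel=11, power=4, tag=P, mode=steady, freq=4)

Rejected, Rejected, Accepted, Rejected

The classifier is using: mode is pulse AND power ≥ 10.
(channel=7, power=13, tag=P, mode=burst, freq=29): mode is burst, power = 13, does not satisfy this → Rejected. (channel=11, power=3, tag=S, mode=burst, freq=22): mode is burst, power = 3, does not satisfy this → Rejected. (channel=12, power=11, tag=S, mode=pulse, freq=11): mode is pulse, power = 11, meets the rule → Accepted. (channel=11, power=4, tag=P, mode=steady, freq=4): mode is steady, power = 4, does not satisfy this → Rejected.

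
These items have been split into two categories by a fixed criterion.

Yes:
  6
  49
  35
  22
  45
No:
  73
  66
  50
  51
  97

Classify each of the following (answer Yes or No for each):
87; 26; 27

No, Yes, Yes

Every 'Yes' example satisfies: at most 49. None of the 'No' examples do.
87 — 87 > 49, hence No.
26 — 26 ≤ 49, hence Yes.
27 — 27 ≤ 49, hence Yes.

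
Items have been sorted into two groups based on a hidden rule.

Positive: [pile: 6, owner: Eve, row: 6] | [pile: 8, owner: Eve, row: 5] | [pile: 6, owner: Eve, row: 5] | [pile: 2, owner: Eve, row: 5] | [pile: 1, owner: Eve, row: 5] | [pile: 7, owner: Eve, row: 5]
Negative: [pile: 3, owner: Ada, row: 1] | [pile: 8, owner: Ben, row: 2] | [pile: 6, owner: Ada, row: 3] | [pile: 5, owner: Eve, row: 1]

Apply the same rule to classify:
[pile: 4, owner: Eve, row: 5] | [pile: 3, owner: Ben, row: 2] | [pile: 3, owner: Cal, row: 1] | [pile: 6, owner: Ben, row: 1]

Positive, Negative, Negative, Negative

The distinguishing property — row ≥ 5 — holds for all the 'Positive' cases and none of the 'Negative' cases.
[pile: 4, owner: Eve, row: 5]: row = 5 — has this property, so Positive. [pile: 3, owner: Ben, row: 2]: row = 2 — doesn't match, so Negative. [pile: 3, owner: Cal, row: 1]: row = 1 — doesn't match, so Negative. [pile: 6, owner: Ben, row: 1]: row = 1 — doesn't match, so Negative.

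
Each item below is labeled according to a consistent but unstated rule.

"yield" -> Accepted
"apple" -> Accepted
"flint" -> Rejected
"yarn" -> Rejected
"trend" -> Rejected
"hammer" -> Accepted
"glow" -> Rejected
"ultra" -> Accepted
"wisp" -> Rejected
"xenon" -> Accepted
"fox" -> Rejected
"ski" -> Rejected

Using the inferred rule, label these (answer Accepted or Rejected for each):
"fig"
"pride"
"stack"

Rejected, Accepted, Rejected

Every 'Accepted' example satisfies: has ≥ 2 vowels. None of the 'Rejected' examples do.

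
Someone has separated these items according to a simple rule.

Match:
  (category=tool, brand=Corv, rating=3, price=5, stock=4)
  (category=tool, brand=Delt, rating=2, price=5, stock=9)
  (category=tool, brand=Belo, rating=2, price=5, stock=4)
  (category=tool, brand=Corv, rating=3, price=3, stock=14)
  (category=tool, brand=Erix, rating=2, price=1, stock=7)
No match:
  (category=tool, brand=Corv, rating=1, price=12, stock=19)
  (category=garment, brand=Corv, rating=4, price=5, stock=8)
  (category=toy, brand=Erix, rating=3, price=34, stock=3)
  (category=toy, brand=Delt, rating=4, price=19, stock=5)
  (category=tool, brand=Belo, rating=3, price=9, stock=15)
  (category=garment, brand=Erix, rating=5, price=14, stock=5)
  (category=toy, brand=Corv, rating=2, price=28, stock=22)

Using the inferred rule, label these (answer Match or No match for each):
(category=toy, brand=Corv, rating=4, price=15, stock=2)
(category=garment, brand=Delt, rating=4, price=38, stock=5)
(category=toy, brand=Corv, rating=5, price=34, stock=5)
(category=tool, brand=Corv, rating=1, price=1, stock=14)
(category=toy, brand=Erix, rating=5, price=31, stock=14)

No match, No match, No match, Match, No match

One predicate separates the groups cleanly: category is tool AND price ≤ 5.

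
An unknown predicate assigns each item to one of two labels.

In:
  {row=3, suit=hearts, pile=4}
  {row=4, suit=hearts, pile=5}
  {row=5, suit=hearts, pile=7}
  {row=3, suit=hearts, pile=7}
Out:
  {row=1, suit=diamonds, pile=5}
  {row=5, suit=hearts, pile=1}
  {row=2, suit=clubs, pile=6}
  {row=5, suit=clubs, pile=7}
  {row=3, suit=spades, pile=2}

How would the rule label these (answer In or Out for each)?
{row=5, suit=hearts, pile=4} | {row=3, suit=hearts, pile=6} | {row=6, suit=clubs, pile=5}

Rule: suit is hearts AND pile ≥ 2. This holds for each 'In' example and fails for each 'Out' one.

In, In, Out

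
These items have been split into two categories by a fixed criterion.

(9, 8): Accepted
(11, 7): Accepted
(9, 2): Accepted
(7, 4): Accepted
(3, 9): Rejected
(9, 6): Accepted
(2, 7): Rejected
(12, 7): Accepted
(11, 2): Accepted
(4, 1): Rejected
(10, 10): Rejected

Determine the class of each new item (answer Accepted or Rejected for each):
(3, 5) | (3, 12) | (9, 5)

'Accepted' ⟺ first > second AND sum ≥ 9.
Rejected: (3, 5), since 3 < 5, 3+5 = 8. Rejected: (3, 12), since 3 < 12, 3+12 = 15. Accepted: (9, 5), since 9 > 5, 9+5 = 14.

Rejected, Rejected, Accepted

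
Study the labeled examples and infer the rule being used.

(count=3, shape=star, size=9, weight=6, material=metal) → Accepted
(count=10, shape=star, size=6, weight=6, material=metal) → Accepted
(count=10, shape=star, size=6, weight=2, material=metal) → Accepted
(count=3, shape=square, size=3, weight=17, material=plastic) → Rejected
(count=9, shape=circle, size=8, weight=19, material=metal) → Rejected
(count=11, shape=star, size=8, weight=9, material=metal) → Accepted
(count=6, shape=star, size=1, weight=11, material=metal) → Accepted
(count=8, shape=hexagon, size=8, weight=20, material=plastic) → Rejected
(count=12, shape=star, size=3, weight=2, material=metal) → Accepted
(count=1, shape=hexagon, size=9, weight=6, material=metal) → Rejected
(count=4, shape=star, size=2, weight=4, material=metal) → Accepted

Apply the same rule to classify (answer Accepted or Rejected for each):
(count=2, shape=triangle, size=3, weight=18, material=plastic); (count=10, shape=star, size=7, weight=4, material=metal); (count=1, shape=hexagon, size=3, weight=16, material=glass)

Rejected, Accepted, Rejected

Checking candidate rules against both groups, what survives is: shape is star.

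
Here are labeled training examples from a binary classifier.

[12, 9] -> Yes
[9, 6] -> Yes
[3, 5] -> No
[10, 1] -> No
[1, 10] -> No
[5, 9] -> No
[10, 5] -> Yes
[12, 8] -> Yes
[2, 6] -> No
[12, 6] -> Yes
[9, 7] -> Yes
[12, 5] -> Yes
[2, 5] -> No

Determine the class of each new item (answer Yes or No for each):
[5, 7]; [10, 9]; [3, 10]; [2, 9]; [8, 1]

No, Yes, No, No, No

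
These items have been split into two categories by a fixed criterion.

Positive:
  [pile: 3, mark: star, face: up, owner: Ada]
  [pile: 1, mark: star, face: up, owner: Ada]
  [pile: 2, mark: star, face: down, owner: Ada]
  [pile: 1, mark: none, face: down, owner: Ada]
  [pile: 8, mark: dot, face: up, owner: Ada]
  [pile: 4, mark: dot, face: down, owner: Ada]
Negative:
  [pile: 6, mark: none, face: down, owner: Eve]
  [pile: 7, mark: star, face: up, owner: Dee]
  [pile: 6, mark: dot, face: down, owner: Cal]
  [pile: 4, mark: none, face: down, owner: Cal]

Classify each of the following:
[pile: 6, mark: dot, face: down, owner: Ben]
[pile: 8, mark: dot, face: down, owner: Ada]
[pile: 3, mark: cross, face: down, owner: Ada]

Negative, Positive, Positive

The common property of the 'Positive' items is: owner is Ada. No 'Negative' item has it.
[pile: 6, mark: dot, face: down, owner: Ben] → owner is Ben → Negative.
[pile: 8, mark: dot, face: down, owner: Ada] → owner is Ada → Positive.
[pile: 3, mark: cross, face: down, owner: Ada] → owner is Ada → Positive.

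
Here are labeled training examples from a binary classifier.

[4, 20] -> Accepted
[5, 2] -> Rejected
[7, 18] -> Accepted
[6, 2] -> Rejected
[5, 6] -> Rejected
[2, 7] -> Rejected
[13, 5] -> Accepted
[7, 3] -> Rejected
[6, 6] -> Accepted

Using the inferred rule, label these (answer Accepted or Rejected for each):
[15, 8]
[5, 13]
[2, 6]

Accepted, Accepted, Rejected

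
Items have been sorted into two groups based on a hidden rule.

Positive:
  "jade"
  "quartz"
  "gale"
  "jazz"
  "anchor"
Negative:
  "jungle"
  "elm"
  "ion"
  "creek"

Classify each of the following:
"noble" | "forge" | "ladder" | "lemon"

The simplest hypothesis consistent with all the labels is: contains 'a'.
"noble": no 'a' — fails this test, so Negative.
"forge": no 'a' — fails this test, so Negative.
"ladder": has 'a' — meets the rule, so Positive.
"lemon": no 'a' — fails this test, so Negative.

Negative, Negative, Positive, Negative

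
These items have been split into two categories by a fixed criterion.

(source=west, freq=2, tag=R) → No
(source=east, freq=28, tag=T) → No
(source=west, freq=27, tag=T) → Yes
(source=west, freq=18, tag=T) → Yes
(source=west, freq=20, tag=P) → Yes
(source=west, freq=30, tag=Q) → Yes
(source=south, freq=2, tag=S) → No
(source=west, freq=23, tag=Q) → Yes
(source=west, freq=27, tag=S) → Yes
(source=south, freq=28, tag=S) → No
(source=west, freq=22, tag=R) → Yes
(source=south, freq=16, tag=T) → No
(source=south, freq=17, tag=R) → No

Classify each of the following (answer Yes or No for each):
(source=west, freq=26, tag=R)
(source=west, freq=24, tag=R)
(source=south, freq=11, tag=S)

The simplest hypothesis consistent with all the labels is: source is west AND freq ≥ 16.
(source=west, freq=26, tag=R): source is west, freq = 26, checks out → Yes. (source=west, freq=24, tag=R): source is west, freq = 24, checks out → Yes. (source=south, freq=11, tag=S): source is south, freq = 11, doesn't match → No.

Yes, Yes, No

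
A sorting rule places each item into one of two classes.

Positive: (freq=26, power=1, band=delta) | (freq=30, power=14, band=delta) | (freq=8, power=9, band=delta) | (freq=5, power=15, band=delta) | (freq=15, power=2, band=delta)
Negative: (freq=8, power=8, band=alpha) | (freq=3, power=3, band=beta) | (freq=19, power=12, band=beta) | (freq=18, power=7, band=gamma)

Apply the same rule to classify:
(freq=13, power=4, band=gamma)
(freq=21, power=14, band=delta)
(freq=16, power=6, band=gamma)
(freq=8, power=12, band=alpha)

The simplest hypothesis consistent with all the labels is: band is delta.

Negative, Positive, Negative, Negative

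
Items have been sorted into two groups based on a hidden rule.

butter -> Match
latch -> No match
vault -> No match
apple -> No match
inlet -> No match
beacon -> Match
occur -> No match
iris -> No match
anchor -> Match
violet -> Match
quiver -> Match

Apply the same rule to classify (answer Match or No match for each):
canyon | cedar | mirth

Match, No match, No match

The distinguishing property — length 6 — holds for all the 'Match' cases and none of the 'No match' cases.
canyon: Match (length 6).
cedar: No match (length 5).
mirth: No match (length 5).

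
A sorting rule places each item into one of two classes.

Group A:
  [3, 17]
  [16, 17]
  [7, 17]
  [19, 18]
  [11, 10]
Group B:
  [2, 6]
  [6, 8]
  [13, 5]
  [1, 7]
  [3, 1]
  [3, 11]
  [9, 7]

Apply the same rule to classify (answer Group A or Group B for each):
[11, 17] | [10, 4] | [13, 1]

Group A, Group B, Group B

The simplest hypothesis consistent with all the labels is: sum ≥ 20.
[11, 17]: 11+17 = 28 — checks out, so Group A. [10, 4]: 10+4 = 14 — does not fit, so Group B. [13, 1]: 13+1 = 14 — does not fit, so Group B.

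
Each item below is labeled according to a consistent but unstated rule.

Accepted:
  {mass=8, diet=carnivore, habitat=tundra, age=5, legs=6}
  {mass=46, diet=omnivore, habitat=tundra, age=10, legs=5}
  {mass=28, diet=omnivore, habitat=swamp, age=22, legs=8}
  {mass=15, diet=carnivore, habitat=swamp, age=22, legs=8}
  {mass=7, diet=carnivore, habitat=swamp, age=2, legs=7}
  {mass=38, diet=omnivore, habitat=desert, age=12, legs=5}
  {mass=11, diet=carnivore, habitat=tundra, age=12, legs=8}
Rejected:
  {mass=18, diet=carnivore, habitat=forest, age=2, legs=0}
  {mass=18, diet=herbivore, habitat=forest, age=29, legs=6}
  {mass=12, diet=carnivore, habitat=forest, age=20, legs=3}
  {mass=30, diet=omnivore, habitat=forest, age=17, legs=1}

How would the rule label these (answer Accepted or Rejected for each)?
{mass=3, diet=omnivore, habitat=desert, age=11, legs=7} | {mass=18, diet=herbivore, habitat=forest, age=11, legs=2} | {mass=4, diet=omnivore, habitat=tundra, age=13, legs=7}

Accepted, Rejected, Accepted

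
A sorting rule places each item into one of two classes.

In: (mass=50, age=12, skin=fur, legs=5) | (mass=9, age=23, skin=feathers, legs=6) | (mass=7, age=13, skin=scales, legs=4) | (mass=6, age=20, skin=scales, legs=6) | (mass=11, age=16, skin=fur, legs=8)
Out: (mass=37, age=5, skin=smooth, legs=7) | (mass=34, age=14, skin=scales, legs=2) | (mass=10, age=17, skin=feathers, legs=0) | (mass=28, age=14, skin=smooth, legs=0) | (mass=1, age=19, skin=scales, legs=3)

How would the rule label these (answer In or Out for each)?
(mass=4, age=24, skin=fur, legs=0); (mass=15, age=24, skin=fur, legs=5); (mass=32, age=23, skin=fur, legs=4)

Out, In, In

The simplest hypothesis consistent with all the labels is: age ≥ 12 AND legs ≥ 4.
Out: (mass=4, age=24, skin=fur, legs=0), since age = 24, legs = 0.
In: (mass=15, age=24, skin=fur, legs=5), since age = 24, legs = 5.
In: (mass=32, age=23, skin=fur, legs=4), since age = 23, legs = 4.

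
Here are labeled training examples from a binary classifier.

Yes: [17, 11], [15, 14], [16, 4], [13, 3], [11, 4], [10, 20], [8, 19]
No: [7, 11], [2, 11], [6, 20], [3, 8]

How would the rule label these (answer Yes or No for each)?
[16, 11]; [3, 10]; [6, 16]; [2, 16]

Yes, No, No, No

The pattern is that an item is 'Yes' exactly when: first ≥ 8.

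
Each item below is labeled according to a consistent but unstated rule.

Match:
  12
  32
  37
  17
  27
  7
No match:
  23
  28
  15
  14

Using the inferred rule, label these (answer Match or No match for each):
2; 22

Match, Match

All 'Match' examples share one property — ≡ 2 (mod 5) — and every 'No match' example lacks it.
2: 2 mod 5 = 2 — satisfies this, so Match. 22: 22 mod 5 = 2 — satisfies this, so Match.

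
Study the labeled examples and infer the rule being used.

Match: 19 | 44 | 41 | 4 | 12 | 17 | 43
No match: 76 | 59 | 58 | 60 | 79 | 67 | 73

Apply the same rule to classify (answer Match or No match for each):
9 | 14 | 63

Match, Match, No match

One predicate separates the groups cleanly: at most 44.
9: 9 ≤ 44 — fits, so Match. 14: 14 ≤ 44 — fits, so Match. 63: 63 > 44 — doesn't match, so No match.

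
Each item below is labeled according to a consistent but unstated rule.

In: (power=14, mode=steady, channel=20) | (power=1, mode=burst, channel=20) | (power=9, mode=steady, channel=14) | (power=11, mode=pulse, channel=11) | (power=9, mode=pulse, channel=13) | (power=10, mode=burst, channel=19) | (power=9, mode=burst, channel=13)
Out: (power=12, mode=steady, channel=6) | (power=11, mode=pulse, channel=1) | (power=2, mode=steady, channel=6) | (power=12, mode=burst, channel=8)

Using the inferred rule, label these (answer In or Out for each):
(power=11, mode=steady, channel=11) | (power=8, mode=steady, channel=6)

In, Out

'In' ⟺ channel ≥ 11.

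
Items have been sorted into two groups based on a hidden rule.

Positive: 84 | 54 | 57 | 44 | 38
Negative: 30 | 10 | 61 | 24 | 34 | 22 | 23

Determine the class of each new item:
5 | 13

Rule: digit sum ≥ 8. This holds for each 'Positive' example and fails for each 'Negative' one.
5 → digit sum 5 → Negative. 13 → digit sum 1+3 = 4 → Negative.

Negative, Negative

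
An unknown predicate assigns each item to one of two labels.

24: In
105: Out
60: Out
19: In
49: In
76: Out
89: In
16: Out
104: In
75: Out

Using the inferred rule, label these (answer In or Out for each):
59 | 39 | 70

In, In, Out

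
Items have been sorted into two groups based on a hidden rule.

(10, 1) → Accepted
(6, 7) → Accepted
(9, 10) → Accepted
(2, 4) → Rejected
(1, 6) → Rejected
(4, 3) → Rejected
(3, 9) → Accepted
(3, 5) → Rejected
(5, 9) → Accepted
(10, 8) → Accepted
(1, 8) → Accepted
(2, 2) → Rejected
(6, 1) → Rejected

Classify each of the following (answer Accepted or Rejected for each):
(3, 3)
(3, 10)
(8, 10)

Rejected, Accepted, Accepted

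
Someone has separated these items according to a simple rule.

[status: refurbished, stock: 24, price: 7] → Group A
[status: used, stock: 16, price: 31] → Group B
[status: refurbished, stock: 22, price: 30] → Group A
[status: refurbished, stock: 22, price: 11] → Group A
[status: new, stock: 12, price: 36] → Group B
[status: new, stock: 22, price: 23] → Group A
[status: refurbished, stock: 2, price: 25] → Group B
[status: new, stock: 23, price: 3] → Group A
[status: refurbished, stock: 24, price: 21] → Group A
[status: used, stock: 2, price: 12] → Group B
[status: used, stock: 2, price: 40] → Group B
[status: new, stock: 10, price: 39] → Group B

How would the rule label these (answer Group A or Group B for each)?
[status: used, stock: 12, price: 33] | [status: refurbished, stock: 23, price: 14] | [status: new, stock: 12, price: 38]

Group B, Group A, Group B

The distinguishing property — stock ≥ 22 — holds for all the 'Group A' cases and none of the 'Group B' cases.
[status: used, stock: 12, price: 33] → stock = 12 → Group B. [status: refurbished, stock: 23, price: 14] → stock = 23 → Group A. [status: new, stock: 12, price: 38] → stock = 12 → Group B.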